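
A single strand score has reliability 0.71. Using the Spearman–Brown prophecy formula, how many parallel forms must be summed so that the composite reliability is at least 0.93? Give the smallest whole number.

6

k ≥ ρ*(1−ρ₁)/(ρ₁(1−ρ*)) = 0.93·0.29 / (0.71·0.07) = 5.427.
Smallest integer k = 6.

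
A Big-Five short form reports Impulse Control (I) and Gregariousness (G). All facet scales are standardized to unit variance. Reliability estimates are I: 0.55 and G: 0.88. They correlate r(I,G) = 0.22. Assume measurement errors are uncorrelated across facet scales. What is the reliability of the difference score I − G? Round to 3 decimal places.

0.635

Var(I−G) = 1 + 1 − 2·0.22 = 2 − 0.44 = 1.56.
Under uncorrelated errors the observed covariances equal the true-score covariances, so only the own-variance terms attenuate.
True-score variance = [0.55 + 0.88] − 0.44 = 1.43 − 0.44 = 0.99.
Reliability = 0.99 / 1.56 = 0.635.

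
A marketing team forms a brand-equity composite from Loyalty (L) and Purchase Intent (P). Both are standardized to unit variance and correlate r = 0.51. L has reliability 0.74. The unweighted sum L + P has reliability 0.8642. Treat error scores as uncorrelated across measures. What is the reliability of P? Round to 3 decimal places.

0.850

Var(L+P) = 2 + 2·0.51 = 3.020.
True-score variance = ρ_L + ρ_P + 2·0.51, so 0.8642 = (0.74 + ρ_P + 1.02) / 3.020.
ρ_P = 0.8642·3.020 − 0.74 − 1.02 = 0.850.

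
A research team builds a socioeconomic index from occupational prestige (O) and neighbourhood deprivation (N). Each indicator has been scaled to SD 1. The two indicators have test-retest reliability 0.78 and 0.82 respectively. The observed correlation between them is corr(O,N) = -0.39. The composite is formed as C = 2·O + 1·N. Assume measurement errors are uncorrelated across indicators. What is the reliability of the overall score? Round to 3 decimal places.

0.692

Var(C) = 2² + 1 + 2·[2·(-0.39)] = 5 − 1.56 = 3.44.
Under uncorrelated errors the observed covariances equal the true-score covariances, so only the own-variance terms attenuate.
True-score variance = [2²·0.78 + 0.82] − 1.56 = 3.94 − 1.56 = 2.38.
Reliability = 2.38 / 3.44 = 0.692.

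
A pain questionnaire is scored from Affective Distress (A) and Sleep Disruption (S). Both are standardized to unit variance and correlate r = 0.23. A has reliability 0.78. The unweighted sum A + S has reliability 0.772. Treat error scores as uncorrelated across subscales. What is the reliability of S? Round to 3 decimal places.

0.659

Var(A+S) = 2 + 2·0.23 = 2.460.
True-score variance = ρ_A + ρ_S + 2·0.23, so 0.772 = (0.78 + ρ_S + 0.46) / 2.460.
ρ_S = 0.772·2.460 − 0.78 − 0.46 = 0.659.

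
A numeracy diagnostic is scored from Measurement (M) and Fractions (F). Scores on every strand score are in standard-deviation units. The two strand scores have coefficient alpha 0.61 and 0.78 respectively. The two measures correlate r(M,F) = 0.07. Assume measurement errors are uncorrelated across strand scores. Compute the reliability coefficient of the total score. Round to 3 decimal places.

0.715

Var(M+F) = 2 + 2·[0.07] = 2 + 0.14 = 2.14.
Under uncorrelated errors the observed covariances equal the true-score covariances, so only the own-variance terms attenuate.
True-score variance = [0.61 + 0.78] + 0.14 = 1.39 + 0.14 = 1.53.
Reliability = 1.53 / 2.14 = 0.715.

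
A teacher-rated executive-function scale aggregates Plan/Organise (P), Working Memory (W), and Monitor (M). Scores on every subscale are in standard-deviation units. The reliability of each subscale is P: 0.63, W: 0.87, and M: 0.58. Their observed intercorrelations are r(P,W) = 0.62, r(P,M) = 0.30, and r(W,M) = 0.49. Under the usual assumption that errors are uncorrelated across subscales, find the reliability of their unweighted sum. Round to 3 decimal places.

0.842

Var(P+W+M) = 3 + 2·[0.62 + 0.30 + 0.49] = 3 + 2.82 = 5.82.
Under uncorrelated errors the observed covariances equal the true-score covariances, so only the own-variance terms attenuate.
True-score variance = [0.63 + 0.87 + 0.58] + 2.82 = 2.08 + 2.82 = 4.9.
Reliability = 4.9 / 5.82 = 0.842.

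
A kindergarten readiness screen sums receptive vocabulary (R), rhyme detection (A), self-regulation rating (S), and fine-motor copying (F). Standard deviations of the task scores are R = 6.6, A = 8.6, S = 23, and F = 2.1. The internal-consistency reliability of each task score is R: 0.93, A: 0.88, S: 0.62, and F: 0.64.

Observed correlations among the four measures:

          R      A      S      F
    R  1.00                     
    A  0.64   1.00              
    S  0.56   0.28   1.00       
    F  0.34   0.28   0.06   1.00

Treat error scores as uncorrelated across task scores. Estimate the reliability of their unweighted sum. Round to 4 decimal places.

Var(R+A+S+F) = 6.6² + 8.6² + 23² + 2.1² + 2·[6.6·8.6·0.64 + 6.6·23·0.56 + 6.6·2.1·0.34 + 8.6·23·0.28 + 8.6·2.1·0.28 + 23·2.1·0.06] = 650.93 + 378.771 = 1029.7.
Because errors are independent across components, Cov(Tᵢ,Tⱼ) = Cov(Xᵢ,Xⱼ); the off-diagonal part of the true-score variance is the same as above.
True-score variance = [6.6²·0.93 + 8.6²·0.88 + 23²·0.62 + 2.1²·0.64] + 378.771 = 436.398 + 378.771 = 815.169.
Reliability = 815.169 / 1029.7 = 0.7917.

0.7917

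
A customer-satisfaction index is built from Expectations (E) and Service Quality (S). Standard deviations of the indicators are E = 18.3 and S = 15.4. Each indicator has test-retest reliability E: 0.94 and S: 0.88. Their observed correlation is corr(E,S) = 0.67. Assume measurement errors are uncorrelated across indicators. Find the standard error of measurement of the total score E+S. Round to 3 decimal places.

6.968

Var(total) = 572.05 + 377.639 = 949.689.
True-score variance = 523.497 + 377.639 = 901.136, so reliability = 0.9489.
Error variance = 949.689 − 901.136 = 48.5526; SEM = √48.5526 = 6.968.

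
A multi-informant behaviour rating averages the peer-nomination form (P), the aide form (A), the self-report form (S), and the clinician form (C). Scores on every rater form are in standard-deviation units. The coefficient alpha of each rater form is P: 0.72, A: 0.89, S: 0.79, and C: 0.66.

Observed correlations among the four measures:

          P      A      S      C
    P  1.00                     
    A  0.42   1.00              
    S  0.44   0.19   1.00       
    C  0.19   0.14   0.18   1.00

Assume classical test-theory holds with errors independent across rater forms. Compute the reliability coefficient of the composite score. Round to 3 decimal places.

0.868

Var(P+A+S+C) = 4 + 2·[0.42 + 0.44 + 0.19 + 0.19 + 0.14 + 0.18] = 4 + 3.12 = 7.12.
Because errors are independent across components, Cov(Tᵢ,Tⱼ) = Cov(Xᵢ,Xⱼ); the off-diagonal part of the true-score variance is the same as above.
True-score variance = [0.72 + 0.89 + 0.79 + 0.66] + 3.12 = 3.06 + 3.12 = 6.18.
Reliability = 6.18 / 7.12 = 0.868.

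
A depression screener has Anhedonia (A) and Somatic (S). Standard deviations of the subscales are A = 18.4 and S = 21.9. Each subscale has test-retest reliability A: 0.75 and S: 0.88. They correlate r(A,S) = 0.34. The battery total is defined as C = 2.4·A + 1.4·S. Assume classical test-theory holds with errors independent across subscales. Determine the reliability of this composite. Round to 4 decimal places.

Var(C) = 2.4²·18.4² + 1.4²·21.9² + 2·[3.36·18.4·21.9·0.34] = 2890.14 + 920.683 = 3810.82.
Under uncorrelated errors the observed covariances equal the true-score covariances, so only the own-variance terms attenuate.
True-score variance = [2.4²·18.4²·0.75 + 1.4²·21.9²·0.88] + 920.683 = 2289.81 + 920.683 = 3210.49.
Reliability = 3210.49 / 3810.82 = 0.8425.

0.8425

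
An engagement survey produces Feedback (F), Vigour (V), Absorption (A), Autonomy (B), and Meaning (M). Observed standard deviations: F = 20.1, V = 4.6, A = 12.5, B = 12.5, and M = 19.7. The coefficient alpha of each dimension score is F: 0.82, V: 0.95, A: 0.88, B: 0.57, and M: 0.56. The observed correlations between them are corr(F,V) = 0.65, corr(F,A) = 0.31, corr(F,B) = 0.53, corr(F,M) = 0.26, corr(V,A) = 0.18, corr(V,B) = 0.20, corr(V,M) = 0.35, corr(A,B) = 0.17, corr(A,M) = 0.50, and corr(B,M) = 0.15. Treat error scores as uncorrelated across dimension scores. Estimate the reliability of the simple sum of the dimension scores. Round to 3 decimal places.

Var(F+V+A+B+M) = 20.1² + 4.6² + 12.5² + 12.5² + 19.7² + 2·[20.1·4.6·0.65 + 20.1·12.5·0.31 + 20.1·12.5·0.53 + 20.1·19.7·0.26 + 4.6·12.5·0.18 + 4.6·12.5·0.20 + 4.6·19.7·0.35 + 12.5·12.5·0.17 + 12.5·19.7·0.50 + 12.5·19.7·0.15] = 1125.76 + 1228.59 = 2354.35.
Under uncorrelated errors the observed covariances equal the true-score covariances, so only the own-variance terms attenuate.
True-score variance = [20.1²·0.82 + 4.6²·0.95 + 12.5²·0.88 + 12.5²·0.57 + 19.7²·0.56] + 1228.59 = 795.283 + 1228.59 = 2023.87.
Reliability = 2023.87 / 2354.35 = 0.860.

0.860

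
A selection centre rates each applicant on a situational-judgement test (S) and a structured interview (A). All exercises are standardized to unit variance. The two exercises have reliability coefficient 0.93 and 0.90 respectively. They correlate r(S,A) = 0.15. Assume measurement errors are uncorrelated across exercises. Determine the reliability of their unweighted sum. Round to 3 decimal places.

0.926

Var(S+A) = 2 + 2·[0.15] = 2 + 0.3 = 2.3.
With uncorrelated errors the cross-covariances are all true-score covariance, so they carry over unchanged; only the diagonal terms shrink to ρᵢσᵢ².
True-score variance = [0.93 + 0.90] + 0.3 = 1.83 + 0.3 = 2.13.
Reliability = 2.13 / 2.3 = 0.926.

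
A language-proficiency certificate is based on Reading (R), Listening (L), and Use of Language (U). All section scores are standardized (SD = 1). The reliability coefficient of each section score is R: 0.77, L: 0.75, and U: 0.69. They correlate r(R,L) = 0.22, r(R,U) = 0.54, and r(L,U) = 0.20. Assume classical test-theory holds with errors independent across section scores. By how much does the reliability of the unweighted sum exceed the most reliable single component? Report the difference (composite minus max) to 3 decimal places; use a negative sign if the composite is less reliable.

0.069

Var(sum) = 3 + 1.92 = 4.92; true-score variance = 2.21 + 1.92 = 4.13; composite reliability = 0.8394.
Max component reliability = 0.7700.
Difference = 0.8394 − 0.7700 = 0.069.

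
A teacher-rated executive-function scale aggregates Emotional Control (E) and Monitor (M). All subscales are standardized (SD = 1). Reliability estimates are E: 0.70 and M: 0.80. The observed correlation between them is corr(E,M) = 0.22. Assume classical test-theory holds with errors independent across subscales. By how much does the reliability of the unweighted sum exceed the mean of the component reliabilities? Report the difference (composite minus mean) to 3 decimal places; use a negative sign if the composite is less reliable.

Var(sum) = 2 + 0.44 = 2.44; true-score variance = 1.5 + 0.44 = 1.94; composite reliability = 0.7951.
Mean component reliability = 0.7500.
Difference = 0.7951 − 0.7500 = 0.045.

0.045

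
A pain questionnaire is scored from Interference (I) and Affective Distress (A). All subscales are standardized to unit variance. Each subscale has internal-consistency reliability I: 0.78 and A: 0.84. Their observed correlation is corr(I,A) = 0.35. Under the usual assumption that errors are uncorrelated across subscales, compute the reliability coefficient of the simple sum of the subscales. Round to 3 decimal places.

Var(I+A) = 2 + 2·[0.35] = 2 + 0.7 = 2.7.
With uncorrelated errors the cross-covariances are all true-score covariance, so they carry over unchanged; only the diagonal terms shrink to ρᵢσᵢ².
True-score variance = [0.78 + 0.84] + 0.7 = 1.62 + 0.7 = 2.32.
Reliability = 2.32 / 2.7 = 0.859.

0.859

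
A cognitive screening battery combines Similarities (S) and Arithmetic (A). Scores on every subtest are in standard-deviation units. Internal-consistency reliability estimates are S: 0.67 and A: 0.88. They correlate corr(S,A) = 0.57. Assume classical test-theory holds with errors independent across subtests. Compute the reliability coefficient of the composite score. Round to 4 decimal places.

Var(S+A) = 2 + 2·[0.57] = 2 + 1.14 = 3.14.
Under uncorrelated errors the observed covariances equal the true-score covariances, so only the own-variance terms attenuate.
True-score variance = [0.67 + 0.88] + 1.14 = 1.55 + 1.14 = 2.69.
Reliability = 2.69 / 3.14 = 0.8567.

0.8567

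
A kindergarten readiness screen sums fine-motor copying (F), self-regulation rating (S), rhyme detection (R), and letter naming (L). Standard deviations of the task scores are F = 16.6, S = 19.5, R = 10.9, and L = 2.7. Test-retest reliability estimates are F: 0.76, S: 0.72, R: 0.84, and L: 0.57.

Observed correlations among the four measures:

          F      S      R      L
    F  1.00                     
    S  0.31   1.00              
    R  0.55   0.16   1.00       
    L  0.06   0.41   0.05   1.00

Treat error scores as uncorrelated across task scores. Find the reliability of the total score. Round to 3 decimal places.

Var(F+S+R+L) = 16.6² + 19.5² + 10.9² + 2.7² + 2·[16.6·19.5·0.31 + 16.6·10.9·0.55 + 16.6·2.7·0.06 + 19.5·10.9·0.16 + 19.5·2.7·0.41 + 10.9·2.7·0.05] = 781.91 + 519.238 = 1301.15.
Under uncorrelated errors the observed covariances equal the true-score covariances, so only the own-variance terms attenuate.
True-score variance = [16.6²·0.76 + 19.5²·0.72 + 10.9²·0.84 + 2.7²·0.57] + 519.238 = 587.161 + 519.238 = 1106.4.
Reliability = 1106.4 / 1301.15 = 0.850.

0.850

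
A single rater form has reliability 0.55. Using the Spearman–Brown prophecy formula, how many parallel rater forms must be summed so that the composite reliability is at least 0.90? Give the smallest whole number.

k ≥ ρ*(1−ρ₁)/(ρ₁(1−ρ*)) = 0.90·0.45 / (0.55·0.10) = 7.364.
Smallest integer k = 8.

8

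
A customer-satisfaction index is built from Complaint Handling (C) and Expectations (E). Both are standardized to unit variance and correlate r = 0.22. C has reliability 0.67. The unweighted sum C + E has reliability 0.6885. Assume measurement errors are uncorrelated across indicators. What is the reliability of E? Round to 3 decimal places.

0.570

Var(C+E) = 2 + 2·0.22 = 2.440.
True-score variance = ρ_C + ρ_E + 2·0.22, so 0.6885 = (0.67 + ρ_E + 0.44) / 2.440.
ρ_E = 0.6885·2.440 − 0.67 − 0.44 = 0.570.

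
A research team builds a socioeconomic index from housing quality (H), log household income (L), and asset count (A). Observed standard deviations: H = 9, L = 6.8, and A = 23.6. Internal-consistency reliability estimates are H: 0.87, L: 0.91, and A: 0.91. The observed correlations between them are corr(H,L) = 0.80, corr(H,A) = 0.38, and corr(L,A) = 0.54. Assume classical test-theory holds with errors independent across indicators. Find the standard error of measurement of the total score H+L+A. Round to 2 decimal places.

Var(total) = 684.2 + 432.662 = 1116.86.
True-score variance = 619.382 + 432.662 = 1052.04, so reliability = 0.9420.
Error variance = 1116.86 − 1052.04 = 64.818; SEM = √64.818 = 8.05.

8.05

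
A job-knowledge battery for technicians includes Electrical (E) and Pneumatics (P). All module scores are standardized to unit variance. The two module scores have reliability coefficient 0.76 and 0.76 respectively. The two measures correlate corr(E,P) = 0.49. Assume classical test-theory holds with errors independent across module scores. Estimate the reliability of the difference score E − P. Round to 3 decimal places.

Var(E−P) = 1 + 1 − 2·0.49 = 2 − 0.98 = 1.02.
Under uncorrelated errors the observed covariances equal the true-score covariances, so only the own-variance terms attenuate.
True-score variance = [0.76 + 0.76] − 0.98 = 1.52 − 0.98 = 0.54.
Reliability = 0.54 / 1.02 = 0.529.

0.529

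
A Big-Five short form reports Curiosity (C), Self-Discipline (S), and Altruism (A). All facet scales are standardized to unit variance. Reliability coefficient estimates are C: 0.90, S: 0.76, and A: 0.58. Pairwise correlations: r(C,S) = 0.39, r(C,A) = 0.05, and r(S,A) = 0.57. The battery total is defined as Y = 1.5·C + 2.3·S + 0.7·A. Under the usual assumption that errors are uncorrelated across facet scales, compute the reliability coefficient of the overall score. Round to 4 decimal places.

0.8657

Var(Y) = 1.5² + 2.3² + 0.7² + 2·[3.45·0.39 + 1.05·0.05 + 1.61·0.57] = 8.03 + 4.6314 = 12.6614.
Because errors are independent across components, Cov(Tᵢ,Tⱼ) = Cov(Xᵢ,Xⱼ); the off-diagonal part of the true-score variance is the same as above.
True-score variance = [1.5²·0.90 + 2.3²·0.76 + 0.7²·0.58] + 4.6314 = 6.3296 + 4.6314 = 10.961.
Reliability = 10.961 / 12.6614 = 0.8657.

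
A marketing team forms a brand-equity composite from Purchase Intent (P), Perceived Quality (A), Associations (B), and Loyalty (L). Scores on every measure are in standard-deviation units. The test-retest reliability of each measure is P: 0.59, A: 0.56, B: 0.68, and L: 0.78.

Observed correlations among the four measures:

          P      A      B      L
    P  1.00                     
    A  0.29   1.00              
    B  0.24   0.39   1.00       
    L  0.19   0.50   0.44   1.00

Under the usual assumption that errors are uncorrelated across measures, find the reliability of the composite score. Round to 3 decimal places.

Var(P+A+B+L) = 4 + 2·[0.29 + 0.24 + 0.19 + 0.39 + 0.50 + 0.44] = 4 + 4.1 = 8.1.
With uncorrelated errors the cross-covariances are all true-score covariance, so they carry over unchanged; only the diagonal terms shrink to ρᵢσᵢ².
True-score variance = [0.59 + 0.56 + 0.68 + 0.78] + 4.1 = 2.61 + 4.1 = 6.71.
Reliability = 6.71 / 8.1 = 0.828.

0.828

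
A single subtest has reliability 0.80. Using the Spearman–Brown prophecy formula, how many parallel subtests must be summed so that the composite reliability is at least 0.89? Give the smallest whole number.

k ≥ ρ*(1−ρ₁)/(ρ₁(1−ρ*)) = 0.89·0.20 / (0.80·0.11) = 2.023.
Smallest integer k = 3.

3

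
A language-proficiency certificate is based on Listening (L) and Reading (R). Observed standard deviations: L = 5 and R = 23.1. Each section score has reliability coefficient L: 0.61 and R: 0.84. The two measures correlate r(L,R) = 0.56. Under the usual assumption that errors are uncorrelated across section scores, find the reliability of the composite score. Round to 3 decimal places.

Var(L+R) = 5² + 23.1² + 2·[5·23.1·0.56] = 558.61 + 129.36 = 687.97.
Because errors are independent across components, Cov(Tᵢ,Tⱼ) = Cov(Xᵢ,Xⱼ); the off-diagonal part of the true-score variance is the same as above.
True-score variance = [5²·0.61 + 23.1²·0.84] + 129.36 = 463.482 + 129.36 = 592.842.
Reliability = 592.842 / 687.97 = 0.862.

0.862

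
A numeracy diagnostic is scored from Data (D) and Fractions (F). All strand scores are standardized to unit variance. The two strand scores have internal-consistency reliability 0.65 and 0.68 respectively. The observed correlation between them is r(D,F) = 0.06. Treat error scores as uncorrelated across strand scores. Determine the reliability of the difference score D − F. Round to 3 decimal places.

0.644

Var(D−F) = 1 + 1 − 2·0.06 = 2 − 0.12 = 1.88.
Under uncorrelated errors the observed covariances equal the true-score covariances, so only the own-variance terms attenuate.
True-score variance = [0.65 + 0.68] − 0.12 = 1.33 − 0.12 = 1.21.
Reliability = 1.21 / 1.88 = 0.644.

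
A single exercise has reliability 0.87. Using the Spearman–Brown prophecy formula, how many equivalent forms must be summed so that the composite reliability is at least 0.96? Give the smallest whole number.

k ≥ ρ*(1−ρ₁)/(ρ₁(1−ρ*)) = 0.96·0.13 / (0.87·0.04) = 3.586.
Smallest integer k = 4.

4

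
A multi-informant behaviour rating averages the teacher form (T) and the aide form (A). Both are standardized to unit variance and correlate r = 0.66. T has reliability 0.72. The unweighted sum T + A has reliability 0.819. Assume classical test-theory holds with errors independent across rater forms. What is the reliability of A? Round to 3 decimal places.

0.679

Var(T+A) = 2 + 2·0.66 = 3.320.
True-score variance = ρ_T + ρ_A + 2·0.66, so 0.819 = (0.72 + ρ_A + 1.32) / 3.320.
ρ_A = 0.819·3.320 − 0.72 − 1.32 = 0.679.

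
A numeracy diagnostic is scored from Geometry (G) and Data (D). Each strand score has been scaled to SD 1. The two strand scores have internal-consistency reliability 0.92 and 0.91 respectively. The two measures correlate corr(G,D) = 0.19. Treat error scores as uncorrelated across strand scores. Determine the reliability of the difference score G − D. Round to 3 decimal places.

Var(G−D) = 1 + 1 − 2·0.19 = 2 − 0.38 = 1.62.
With uncorrelated errors the cross-covariances are all true-score covariance, so they carry over unchanged; only the diagonal terms shrink to ρᵢσᵢ².
True-score variance = [0.92 + 0.91] − 0.38 = 1.83 − 0.38 = 1.45.
Reliability = 1.45 / 1.62 = 0.895.

0.895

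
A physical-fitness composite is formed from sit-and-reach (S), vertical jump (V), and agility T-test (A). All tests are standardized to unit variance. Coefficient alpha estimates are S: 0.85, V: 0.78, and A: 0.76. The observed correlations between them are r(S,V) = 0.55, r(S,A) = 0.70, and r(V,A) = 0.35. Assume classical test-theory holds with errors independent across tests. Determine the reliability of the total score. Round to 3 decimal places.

Var(S+V+A) = 3 + 2·[0.55 + 0.70 + 0.35] = 3 + 3.2 = 6.2.
With uncorrelated errors the cross-covariances are all true-score covariance, so they carry over unchanged; only the diagonal terms shrink to ρᵢσᵢ².
True-score variance = [0.85 + 0.78 + 0.76] + 3.2 = 2.39 + 3.2 = 5.59.
Reliability = 5.59 / 6.2 = 0.902.

0.902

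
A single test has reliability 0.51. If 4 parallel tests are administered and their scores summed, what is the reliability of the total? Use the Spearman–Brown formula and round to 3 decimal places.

0.806

ρ_k = kρ / (1 + (k−1)ρ) = 4·0.51 / (1 + 3·0.51) = 2.040 / 2.530 = 0.806.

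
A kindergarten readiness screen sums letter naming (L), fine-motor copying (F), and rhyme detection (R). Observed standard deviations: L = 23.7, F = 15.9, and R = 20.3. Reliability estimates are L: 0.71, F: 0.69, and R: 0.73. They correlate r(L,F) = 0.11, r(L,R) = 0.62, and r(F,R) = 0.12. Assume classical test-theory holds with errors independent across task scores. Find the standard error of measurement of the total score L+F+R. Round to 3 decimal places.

Var(total) = 1226.59 + 756.944 = 1983.53.
True-score variance = 874.064 + 756.944 = 1631.01, so reliability = 0.8223.
Error variance = 1983.53 − 1631.01 = 352.525; SEM = √352.525 = 18.776.

18.776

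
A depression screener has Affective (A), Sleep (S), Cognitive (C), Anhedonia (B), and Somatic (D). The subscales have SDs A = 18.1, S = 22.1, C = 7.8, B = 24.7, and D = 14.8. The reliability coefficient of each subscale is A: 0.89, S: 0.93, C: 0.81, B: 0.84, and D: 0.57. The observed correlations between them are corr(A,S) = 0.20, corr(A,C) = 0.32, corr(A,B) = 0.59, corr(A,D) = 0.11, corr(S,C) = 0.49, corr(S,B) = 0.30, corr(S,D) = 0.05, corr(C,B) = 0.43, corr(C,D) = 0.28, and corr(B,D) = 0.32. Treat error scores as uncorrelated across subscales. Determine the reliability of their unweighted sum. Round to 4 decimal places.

Var(A+S+C+B+D) = 18.1² + 22.1² + 7.8² + 24.7² + 14.8² + 2·[18.1·22.1·0.20 + 18.1·7.8·0.32 + 18.1·24.7·0.59 + 18.1·14.8·0.11 + 22.1·7.8·0.49 + 22.1·24.7·0.30 + 22.1·14.8·0.05 + 7.8·24.7·0.43 + 7.8·14.8·0.28 + 24.7·14.8·0.32] = 1705.99 + 1830.29 = 3536.28.
With uncorrelated errors the cross-covariances are all true-score covariance, so they carry over unchanged; only the diagonal terms shrink to ρᵢσᵢ².
True-score variance = [18.1²·0.89 + 22.1²·0.93 + 7.8²·0.81 + 24.7²·0.84 + 14.8²·0.57] + 1830.29 = 1432.4 + 1830.29 = 3262.69.
Reliability = 3262.69 / 3536.28 = 0.9226.

0.9226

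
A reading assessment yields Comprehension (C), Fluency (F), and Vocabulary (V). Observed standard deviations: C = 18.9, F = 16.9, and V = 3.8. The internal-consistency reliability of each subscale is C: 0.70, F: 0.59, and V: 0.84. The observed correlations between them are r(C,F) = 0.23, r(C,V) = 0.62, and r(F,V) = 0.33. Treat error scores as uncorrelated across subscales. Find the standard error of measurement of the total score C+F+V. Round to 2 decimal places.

Var(total) = 657.26 + 278.371 = 935.631.
True-score variance = 430.686 + 278.371 = 709.057, so reliability = 0.7578.
Error variance = 935.631 − 709.057 = 226.573; SEM = √226.573 = 15.05.

15.05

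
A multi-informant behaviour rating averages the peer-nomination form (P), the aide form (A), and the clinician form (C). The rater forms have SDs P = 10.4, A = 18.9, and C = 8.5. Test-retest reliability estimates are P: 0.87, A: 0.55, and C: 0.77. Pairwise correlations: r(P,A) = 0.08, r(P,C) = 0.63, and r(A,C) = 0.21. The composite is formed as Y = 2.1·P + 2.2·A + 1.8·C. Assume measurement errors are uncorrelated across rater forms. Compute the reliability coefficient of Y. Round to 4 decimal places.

Var(Y) = 2.1²·10.4² + 2.2²·18.9² + 1.8²·8.5² + 2·[4.62·10.4·18.9·0.08 + 3.78·10.4·8.5·0.63 + 3.96·18.9·8.5·0.21] = 2439.97 + 833.522 = 3273.49.
Under uncorrelated errors the observed covariances equal the true-score covariances, so only the own-variance terms attenuate.
True-score variance = [2.1²·10.4²·0.87 + 2.2²·18.9²·0.55 + 1.8²·8.5²·0.77] + 833.522 = 1546.12 + 833.522 = 2379.64.
Reliability = 2379.64 / 3273.49 = 0.7269.

0.7269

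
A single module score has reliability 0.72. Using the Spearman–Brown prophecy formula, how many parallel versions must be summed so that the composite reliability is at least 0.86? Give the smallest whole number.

k ≥ ρ*(1−ρ₁)/(ρ₁(1−ρ*)) = 0.86·0.28 / (0.72·0.14) = 2.389.
Smallest integer k = 3.

3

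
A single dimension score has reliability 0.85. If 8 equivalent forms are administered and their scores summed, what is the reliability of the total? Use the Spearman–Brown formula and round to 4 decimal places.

ρ_k = kρ / (1 + (k−1)ρ) = 8·0.85 / (1 + 7·0.85) = 6.800 / 6.950 = 0.9784.

0.9784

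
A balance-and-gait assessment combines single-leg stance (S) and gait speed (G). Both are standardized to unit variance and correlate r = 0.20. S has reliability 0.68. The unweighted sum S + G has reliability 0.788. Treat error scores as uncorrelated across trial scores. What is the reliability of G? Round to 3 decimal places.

Var(S+G) = 2 + 2·0.20 = 2.400.
True-score variance = ρ_S + ρ_G + 2·0.20, so 0.788 = (0.68 + ρ_G + 0.40) / 2.400.
ρ_G = 0.788·2.400 − 0.68 − 0.40 = 0.811.

0.811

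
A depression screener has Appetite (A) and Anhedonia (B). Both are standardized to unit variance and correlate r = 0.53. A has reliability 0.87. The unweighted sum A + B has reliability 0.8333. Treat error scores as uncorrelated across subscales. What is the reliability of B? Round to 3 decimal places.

0.620

Var(A+B) = 2 + 2·0.53 = 3.060.
True-score variance = ρ_A + ρ_B + 2·0.53, so 0.8333 = (0.87 + ρ_B + 1.06) / 3.060.
ρ_B = 0.8333·3.060 − 0.87 − 1.06 = 0.620.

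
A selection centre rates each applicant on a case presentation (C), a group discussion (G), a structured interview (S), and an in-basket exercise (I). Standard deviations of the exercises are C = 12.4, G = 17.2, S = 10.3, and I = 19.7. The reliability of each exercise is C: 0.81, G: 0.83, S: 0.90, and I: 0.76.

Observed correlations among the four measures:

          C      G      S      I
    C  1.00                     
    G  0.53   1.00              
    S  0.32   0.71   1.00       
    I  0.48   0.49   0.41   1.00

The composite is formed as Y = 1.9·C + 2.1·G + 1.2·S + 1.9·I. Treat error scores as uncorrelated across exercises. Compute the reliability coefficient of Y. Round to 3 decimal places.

Var(Y) = 1.9²·12.4² + 2.1²·17.2² + 1.2²·10.3² + 1.9²·19.7² + 2·[3.99·12.4·17.2·0.53 + 2.28·12.4·10.3·0.32 + 3.61·12.4·19.7·0.48 + 2.52·17.2·10.3·0.71 + 3.99·17.2·19.7·0.49 + 2.28·10.3·19.7·0.41] = 3413.5 + 4273.23 = 7686.74.
Under uncorrelated errors the observed covariances equal the true-score covariances, so only the own-variance terms attenuate.
True-score variance = [1.9²·12.4²·0.81 + 2.1²·17.2²·0.83 + 1.2²·10.3²·0.90 + 1.9²·19.7²·0.76] + 4273.23 = 2734.73 + 4273.23 = 7007.96.
Reliability = 7007.96 / 7686.74 = 0.912.

0.912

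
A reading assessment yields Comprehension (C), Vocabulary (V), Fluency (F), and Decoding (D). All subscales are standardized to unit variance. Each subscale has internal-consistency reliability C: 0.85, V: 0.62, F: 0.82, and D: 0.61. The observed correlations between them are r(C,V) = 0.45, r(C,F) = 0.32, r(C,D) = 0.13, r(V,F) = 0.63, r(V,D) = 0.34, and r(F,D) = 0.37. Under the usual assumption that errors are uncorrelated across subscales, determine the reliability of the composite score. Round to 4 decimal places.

0.8703

Var(C+V+F+D) = 4 + 2·[0.45 + 0.32 + 0.13 + 0.63 + 0.34 + 0.37] = 4 + 4.48 = 8.48.
Under uncorrelated errors the observed covariances equal the true-score covariances, so only the own-variance terms attenuate.
True-score variance = [0.85 + 0.62 + 0.82 + 0.61] + 4.48 = 2.9 + 4.48 = 7.38.
Reliability = 7.38 / 8.48 = 0.8703.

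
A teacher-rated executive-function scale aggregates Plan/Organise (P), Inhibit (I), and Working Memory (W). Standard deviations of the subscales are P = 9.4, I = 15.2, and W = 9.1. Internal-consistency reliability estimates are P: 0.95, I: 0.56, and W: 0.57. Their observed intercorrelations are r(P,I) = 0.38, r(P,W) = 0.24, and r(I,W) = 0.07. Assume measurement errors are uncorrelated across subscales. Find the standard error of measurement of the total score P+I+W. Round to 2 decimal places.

Var(total) = 402.21 + 169.013 = 571.223.
True-score variance = 260.526 + 169.013 = 429.539, so reliability = 0.7520.
Error variance = 571.223 − 429.539 = 141.684; SEM = √141.684 = 11.90.

11.90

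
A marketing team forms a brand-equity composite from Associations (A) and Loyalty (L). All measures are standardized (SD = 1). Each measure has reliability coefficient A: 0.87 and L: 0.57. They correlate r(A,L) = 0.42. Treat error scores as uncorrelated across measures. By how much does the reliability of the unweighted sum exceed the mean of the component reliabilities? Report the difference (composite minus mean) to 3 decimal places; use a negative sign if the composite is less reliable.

Var(sum) = 2 + 0.84 = 2.84; true-score variance = 1.44 + 0.84 = 2.28; composite reliability = 0.8028.
Mean component reliability = 0.7200.
Difference = 0.8028 − 0.7200 = 0.083.

0.083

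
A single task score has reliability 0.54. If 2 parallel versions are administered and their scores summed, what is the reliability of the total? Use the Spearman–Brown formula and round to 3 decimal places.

0.701

ρ_k = kρ / (1 + (k−1)ρ) = 2·0.54 / (1 + 1·0.54) = 1.080 / 1.540 = 0.701.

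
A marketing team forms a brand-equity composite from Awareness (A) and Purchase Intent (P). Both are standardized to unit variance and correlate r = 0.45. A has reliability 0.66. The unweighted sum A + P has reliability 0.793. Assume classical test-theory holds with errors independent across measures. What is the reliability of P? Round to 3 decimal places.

Var(A+P) = 2 + 2·0.45 = 2.900.
True-score variance = ρ_A + ρ_P + 2·0.45, so 0.793 = (0.66 + ρ_P + 0.90) / 2.900.
ρ_P = 0.793·2.900 − 0.66 − 0.90 = 0.740.

0.740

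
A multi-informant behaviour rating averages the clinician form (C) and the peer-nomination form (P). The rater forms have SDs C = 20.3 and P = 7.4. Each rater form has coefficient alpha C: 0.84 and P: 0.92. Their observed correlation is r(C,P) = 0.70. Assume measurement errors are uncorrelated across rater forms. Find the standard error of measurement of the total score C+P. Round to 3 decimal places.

8.385

Var(total) = 466.85 + 210.308 = 677.158.
True-score variance = 396.535 + 210.308 = 606.843, so reliability = 0.8962.
Error variance = 677.158 − 606.843 = 70.3152; SEM = √70.3152 = 8.385.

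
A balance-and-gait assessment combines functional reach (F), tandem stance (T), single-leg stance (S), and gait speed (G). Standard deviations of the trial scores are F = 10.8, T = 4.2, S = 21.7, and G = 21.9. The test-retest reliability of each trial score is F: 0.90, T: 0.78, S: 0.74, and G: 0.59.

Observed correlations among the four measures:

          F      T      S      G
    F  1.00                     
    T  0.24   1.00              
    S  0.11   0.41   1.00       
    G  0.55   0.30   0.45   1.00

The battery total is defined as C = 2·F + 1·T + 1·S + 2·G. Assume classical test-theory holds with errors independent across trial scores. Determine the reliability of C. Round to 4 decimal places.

0.8119

Var(C) = 2²·10.8² + 4.2² + 21.7² + 2²·21.9² + 2·[2·10.8·4.2·0.24 + 2·10.8·21.7·0.11 + 4·10.8·21.9·0.55 + 4.2·21.7·0.41 + 2·4.2·21.9·0.30 + 2·21.7·21.9·0.45] = 2873.53 + 2227.88 = 5101.41.
With uncorrelated errors the cross-covariances are all true-score covariance, so they carry over unchanged; only the diagonal terms shrink to ρᵢσᵢ².
True-score variance = [2²·10.8²·0.90 + 4.2²·0.78 + 21.7²·0.74 + 2²·21.9²·0.59] + 2227.88 = 1914 + 2227.88 = 4141.88.
Reliability = 4141.88 / 5101.41 = 0.8119.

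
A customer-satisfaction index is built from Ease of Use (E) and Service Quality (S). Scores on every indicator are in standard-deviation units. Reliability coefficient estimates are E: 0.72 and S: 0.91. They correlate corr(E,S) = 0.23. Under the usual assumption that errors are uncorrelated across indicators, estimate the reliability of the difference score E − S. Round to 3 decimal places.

Var(E−S) = 1 + 1 − 2·0.23 = 2 − 0.46 = 1.54.
Under uncorrelated errors the observed covariances equal the true-score covariances, so only the own-variance terms attenuate.
True-score variance = [0.72 + 0.91] − 0.46 = 1.63 − 0.46 = 1.17.
Reliability = 1.17 / 1.54 = 0.760.

0.760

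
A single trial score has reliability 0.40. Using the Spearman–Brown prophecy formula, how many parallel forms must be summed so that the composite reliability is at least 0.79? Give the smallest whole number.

6

k ≥ ρ*(1−ρ₁)/(ρ₁(1−ρ*)) = 0.79·0.60 / (0.40·0.21) = 5.643.
Smallest integer k = 6.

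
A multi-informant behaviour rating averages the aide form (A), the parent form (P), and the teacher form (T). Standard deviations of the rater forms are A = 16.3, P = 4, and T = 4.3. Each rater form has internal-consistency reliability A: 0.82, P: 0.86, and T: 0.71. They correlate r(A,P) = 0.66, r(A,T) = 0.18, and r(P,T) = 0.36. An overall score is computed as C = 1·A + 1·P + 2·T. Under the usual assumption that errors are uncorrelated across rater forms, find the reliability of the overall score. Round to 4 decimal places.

Var(C) = 16.3² + 4² + 2²·4.3² + 2·[16.3·4·0.66 + 2·16.3·4.3·0.18 + 2·4·4.3·0.36] = 355.65 + 161.297 = 516.947.
Because errors are independent across components, Cov(Tᵢ,Tⱼ) = Cov(Xᵢ,Xⱼ); the off-diagonal part of the true-score variance is the same as above.
True-score variance = [16.3²·0.82 + 4²·0.86 + 2²·4.3²·0.71] + 161.297 = 284.137 + 161.297 = 445.434.
Reliability = 445.434 / 516.947 = 0.8617.

0.8617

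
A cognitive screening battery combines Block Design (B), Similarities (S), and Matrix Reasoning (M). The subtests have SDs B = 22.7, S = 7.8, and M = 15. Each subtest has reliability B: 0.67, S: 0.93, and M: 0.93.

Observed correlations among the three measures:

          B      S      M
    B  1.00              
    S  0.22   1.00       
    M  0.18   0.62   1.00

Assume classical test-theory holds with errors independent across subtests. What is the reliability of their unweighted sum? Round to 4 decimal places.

0.8343

Var(B+S+M) = 22.7² + 7.8² + 15² + 2·[22.7·7.8·0.22 + 22.7·15·0.18 + 7.8·15·0.62] = 801.13 + 345.566 = 1146.7.
Under uncorrelated errors the observed covariances equal the true-score covariances, so only the own-variance terms attenuate.
True-score variance = [22.7²·0.67 + 7.8²·0.93 + 15²·0.93] + 345.566 = 611.076 + 345.566 = 956.642.
Reliability = 956.642 / 1146.7 = 0.8343.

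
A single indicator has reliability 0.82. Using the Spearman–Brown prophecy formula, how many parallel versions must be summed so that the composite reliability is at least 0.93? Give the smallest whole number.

3

k ≥ ρ*(1−ρ₁)/(ρ₁(1−ρ*)) = 0.93·0.18 / (0.82·0.07) = 2.916.
Smallest integer k = 3.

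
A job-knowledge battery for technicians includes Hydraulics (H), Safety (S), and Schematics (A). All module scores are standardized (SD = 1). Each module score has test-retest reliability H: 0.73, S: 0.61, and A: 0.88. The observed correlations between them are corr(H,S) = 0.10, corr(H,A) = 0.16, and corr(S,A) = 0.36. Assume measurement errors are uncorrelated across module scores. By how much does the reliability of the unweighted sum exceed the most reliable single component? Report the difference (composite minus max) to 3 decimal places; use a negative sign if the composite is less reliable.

Var(sum) = 3 + 1.24 = 4.24; true-score variance = 2.22 + 1.24 = 3.46; composite reliability = 0.8160.
Max component reliability = 0.8800.
Difference = 0.8160 − 0.8800 = -0.064.

-0.064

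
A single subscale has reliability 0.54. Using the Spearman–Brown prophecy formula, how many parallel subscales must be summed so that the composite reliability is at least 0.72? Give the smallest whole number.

k ≥ ρ*(1−ρ₁)/(ρ₁(1−ρ*)) = 0.72·0.46 / (0.54·0.28) = 2.190.
Smallest integer k = 3.

3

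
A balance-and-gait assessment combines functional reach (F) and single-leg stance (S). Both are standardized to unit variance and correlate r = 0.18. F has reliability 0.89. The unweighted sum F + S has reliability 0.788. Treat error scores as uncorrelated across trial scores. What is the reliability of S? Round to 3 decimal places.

Var(F+S) = 2 + 2·0.18 = 2.360.
True-score variance = ρ_F + ρ_S + 2·0.18, so 0.788 = (0.89 + ρ_S + 0.36) / 2.360.
ρ_S = 0.788·2.360 − 0.89 − 0.36 = 0.610.

0.610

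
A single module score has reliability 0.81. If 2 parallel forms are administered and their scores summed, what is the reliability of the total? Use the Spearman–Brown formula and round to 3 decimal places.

ρ_k = kρ / (1 + (k−1)ρ) = 2·0.81 / (1 + 1·0.81) = 1.620 / 1.810 = 0.895.

0.895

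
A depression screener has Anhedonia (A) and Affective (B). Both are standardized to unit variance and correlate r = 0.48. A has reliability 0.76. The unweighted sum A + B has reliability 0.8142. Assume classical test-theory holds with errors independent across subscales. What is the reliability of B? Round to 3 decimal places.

Var(A+B) = 2 + 2·0.48 = 2.960.
True-score variance = ρ_A + ρ_B + 2·0.48, so 0.8142 = (0.76 + ρ_B + 0.96) / 2.960.
ρ_B = 0.8142·2.960 − 0.76 − 0.96 = 0.690.

0.690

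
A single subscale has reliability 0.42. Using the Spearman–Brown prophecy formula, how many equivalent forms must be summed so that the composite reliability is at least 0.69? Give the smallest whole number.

k ≥ ρ*(1−ρ₁)/(ρ₁(1−ρ*)) = 0.69·0.58 / (0.42·0.31) = 3.074.
Smallest integer k = 4.

4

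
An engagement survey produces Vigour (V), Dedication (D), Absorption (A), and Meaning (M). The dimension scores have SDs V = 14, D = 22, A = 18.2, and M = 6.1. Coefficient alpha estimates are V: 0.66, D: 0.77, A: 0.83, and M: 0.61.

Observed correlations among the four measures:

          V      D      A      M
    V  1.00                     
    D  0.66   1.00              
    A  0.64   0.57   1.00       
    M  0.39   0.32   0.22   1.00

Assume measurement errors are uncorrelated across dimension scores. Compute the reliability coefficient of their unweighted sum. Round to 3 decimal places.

Var(V+D+A+M) = 14² + 22² + 18.2² + 6.1² + 2·[14·22·0.66 + 14·18.2·0.64 + 14·6.1·0.39 + 22·18.2·0.57 + 22·6.1·0.32 + 18.2·6.1·0.22] = 1048.45 + 1390.51 = 2438.96.
With uncorrelated errors the cross-covariances are all true-score covariance, so they carry over unchanged; only the diagonal terms shrink to ρᵢσᵢ².
True-score variance = [14²·0.66 + 22²·0.77 + 18.2²·0.83 + 6.1²·0.61] + 1390.51 = 799.667 + 1390.51 = 2190.18.
Reliability = 2190.18 / 2438.96 = 0.898.

0.898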